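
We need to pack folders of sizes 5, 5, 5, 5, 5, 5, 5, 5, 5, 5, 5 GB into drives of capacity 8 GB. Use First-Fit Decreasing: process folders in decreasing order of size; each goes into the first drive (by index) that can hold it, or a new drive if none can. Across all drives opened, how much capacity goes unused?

33

Sorted descending: 5, 5, 5, 5, 5, 5, 5, 5, 5, 5, 5.
5 GB → drive 1 (remaining 3 GB)
5 GB → drive 2 (remaining 3 GB)
5 GB → drive 3 (remaining 3 GB)
5 GB → drive 4 (remaining 3 GB)
5 GB → drive 5 (remaining 3 GB)
5 GB → drive 6 (remaining 3 GB)
5 GB → drive 7 (remaining 3 GB)
5 GB → drive 8 (remaining 3 GB)
5 GB → drive 9 (remaining 3 GB)
5 GB → drive 10 (remaining 3 GB)
5 GB → drive 11 (remaining 3 GB)
11 drives × 8 GB = 88 GB; used 55 GB; unused 33 GB.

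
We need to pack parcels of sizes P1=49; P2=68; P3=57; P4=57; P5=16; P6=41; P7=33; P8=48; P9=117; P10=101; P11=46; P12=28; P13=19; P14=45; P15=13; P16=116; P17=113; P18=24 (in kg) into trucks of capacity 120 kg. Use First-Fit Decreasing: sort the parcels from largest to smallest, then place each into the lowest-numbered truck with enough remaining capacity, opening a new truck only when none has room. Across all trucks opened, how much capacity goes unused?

Sorted descending: 117, 116, 113, 101, 68, 57, 57, 49, 48, 46, 45, 41, 33, 28, 24, 19, 16, 13.
117 kg → truck 1 (remaining 3 kg)
116 kg → truck 2 (remaining 4 kg)
113 kg → truck 3 (remaining 7 kg)
101 kg → truck 4 (remaining 19 kg)
68 kg → truck 5 (remaining 52 kg)
57 kg → truck 6 (remaining 63 kg)
57 kg → truck 6 (remaining 6 kg)
49 kg → truck 5 (remaining 3 kg)
48 kg → truck 7 (remaining 72 kg)
46 kg → truck 7 (remaining 26 kg)
45 kg → truck 8 (remaining 75 kg)
41 kg → truck 8 (remaining 34 kg)
33 kg → truck 8 (remaining 1 kg)
28 kg → truck 9 (remaining 92 kg)
24 kg → truck 7 (remaining 2 kg)
19 kg → truck 4 (remaining 0 kg)
16 kg → truck 9 (remaining 76 kg)
13 kg → truck 9 (remaining 63 kg)
9 trucks × 120 kg = 1080 kg; used 991 kg; unused 89 kg.

89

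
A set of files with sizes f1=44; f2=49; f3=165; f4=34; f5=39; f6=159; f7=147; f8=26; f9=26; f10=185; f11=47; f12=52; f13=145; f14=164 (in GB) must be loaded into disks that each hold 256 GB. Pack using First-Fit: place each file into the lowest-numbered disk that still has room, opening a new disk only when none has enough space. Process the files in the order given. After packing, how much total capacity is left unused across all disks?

510

f1 (44 GB) → disk 1 (remaining 212 GB)
f2 (49 GB) → disk 1 (remaining 163 GB)
f3 (165 GB) → disk 2 (remaining 91 GB)
f4 (34 GB) → disk 1 (remaining 129 GB)
f5 (39 GB) → disk 1 (remaining 90 GB)
f6 (159 GB) → disk 3 (remaining 97 GB)
f7 (147 GB) → disk 4 (remaining 109 GB)
f8 (26 GB) → disk 1 (remaining 64 GB)
f9 (26 GB) → disk 1 (remaining 38 GB)
f10 (185 GB) → disk 5 (remaining 71 GB)
f11 (47 GB) → disk 2 (remaining 44 GB)
f12 (52 GB) → disk 3 (remaining 45 GB)
f13 (145 GB) → disk 6 (remaining 111 GB)
f14 (164 GB) → disk 7 (remaining 92 GB)
7 disks × 256 GB = 1792 GB; used 1282 GB; unused 510 GB.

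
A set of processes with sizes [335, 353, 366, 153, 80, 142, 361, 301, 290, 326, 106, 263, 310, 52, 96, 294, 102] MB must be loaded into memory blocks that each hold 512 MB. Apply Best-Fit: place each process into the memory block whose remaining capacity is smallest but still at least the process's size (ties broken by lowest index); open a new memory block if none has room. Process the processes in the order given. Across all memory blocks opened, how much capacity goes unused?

1190

memory block 1: place 335 MB, 177 MB left
memory block 2: place 353 MB, 159 MB left
memory block 3: place 366 MB, 146 MB left
memory block 2: place 153 MB, 6 MB left
memory block 3: place 80 MB, 66 MB left
memory block 1: place 142 MB, 35 MB left
memory block 4: place 361 MB, 151 MB left
memory block 5: place 301 MB, 211 MB left
memory block 6: place 290 MB, 222 MB left
memory block 7: place 326 MB, 186 MB left
memory block 4: place 106 MB, 45 MB left
memory block 8: place 263 MB, 249 MB left
memory block 9: place 310 MB, 202 MB left
memory block 3: place 52 MB, 14 MB left
memory block 7: place 96 MB, 90 MB left
memory block 10: place 294 MB, 218 MB left
memory block 9: place 102 MB, 100 MB left
10 memory blocks × 512 MB = 5120 MB; used 3930 MB; unused 1190 MB.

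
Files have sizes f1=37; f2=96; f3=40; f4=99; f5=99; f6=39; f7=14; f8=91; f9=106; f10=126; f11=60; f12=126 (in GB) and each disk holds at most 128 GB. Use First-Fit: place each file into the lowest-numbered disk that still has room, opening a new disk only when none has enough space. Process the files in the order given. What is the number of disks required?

9

disk 1: place f1 (37 GB), 91 GB left
disk 2: place f2 (96 GB), 32 GB left
disk 1: place f3 (40 GB), 51 GB left
disk 3: place f4 (99 GB), 29 GB left
disk 4: place f5 (99 GB), 29 GB left
disk 1: place f6 (39 GB), 12 GB left
disk 2: place f7 (14 GB), 18 GB left
disk 5: place f8 (91 GB), 37 GB left
disk 6: place f9 (106 GB), 22 GB left
disk 7: place f10 (126 GB), 2 GB left
disk 8: place f11 (60 GB), 68 GB left
disk 9: place f12 (126 GB), 2 GB left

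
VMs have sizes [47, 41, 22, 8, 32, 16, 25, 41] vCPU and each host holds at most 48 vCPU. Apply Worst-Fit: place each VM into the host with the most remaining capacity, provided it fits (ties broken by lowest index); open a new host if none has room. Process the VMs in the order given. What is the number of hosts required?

47 vCPU → host 1 (remaining 1 vCPU)
41 vCPU → host 2 (remaining 7 vCPU)
22 vCPU → host 3 (remaining 26 vCPU)
8 vCPU → host 3 (remaining 18 vCPU)
32 vCPU → host 4 (remaining 16 vCPU)
16 vCPU → host 3 (remaining 2 vCPU)
25 vCPU → host 5 (remaining 23 vCPU)
41 vCPU → host 6 (remaining 7 vCPU)
Final hosts: [47] [41] [22,8,16] [32] [25] [41].

6 hosts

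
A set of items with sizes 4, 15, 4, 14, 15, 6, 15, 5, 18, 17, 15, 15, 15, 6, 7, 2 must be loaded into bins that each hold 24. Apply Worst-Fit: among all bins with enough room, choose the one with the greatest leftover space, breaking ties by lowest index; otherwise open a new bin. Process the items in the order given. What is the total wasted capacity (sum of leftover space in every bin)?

43

4 → bin 1 (remaining 20)
15 → bin 1 (remaining 5)
4 → bin 1 (remaining 1)
14 → bin 2 (remaining 10)
15 → bin 3 (remaining 9)
6 → bin 2 (remaining 4)
15 → bin 4 (remaining 9)
5 → bin 3 (remaining 4)
18 → bin 5 (remaining 6)
17 → bin 6 (remaining 7)
15 → bin 7 (remaining 9)
15 → bin 8 (remaining 9)
15 → bin 9 (remaining 9)
6 → bin 4 (remaining 3)
7 → bin 7 (remaining 2)
2 → bin 8 (remaining 7)
9 bins × 24 = 216; used 173; unused 43.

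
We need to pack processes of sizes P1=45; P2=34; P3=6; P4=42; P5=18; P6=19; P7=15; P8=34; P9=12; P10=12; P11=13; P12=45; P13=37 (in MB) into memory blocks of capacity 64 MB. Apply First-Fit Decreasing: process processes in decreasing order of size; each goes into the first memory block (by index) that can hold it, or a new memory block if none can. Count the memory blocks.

Sorted descending: 45, 45, 42, 37, 34, 34, 19, 18, 15, 13, 12, 12, 6.
45 MB → memory block 1 (remaining 19 MB)
45 MB → memory block 2 (remaining 19 MB)
42 MB → memory block 3 (remaining 22 MB)
37 MB → memory block 4 (remaining 27 MB)
34 MB → memory block 5 (remaining 30 MB)
34 MB → memory block 6 (remaining 30 MB)
19 MB → memory block 1 (remaining 0 MB)
18 MB → memory block 2 (remaining 1 MB)
15 MB → memory block 3 (remaining 7 MB)
13 MB → memory block 4 (remaining 14 MB)
12 MB → memory block 4 (remaining 2 MB)
12 MB → memory block 5 (remaining 18 MB)
6 MB → memory block 3 (remaining 1 MB)
Final memory blocks: [45,19] [45,18] [42,15,6] [37,13,12] [34,12] [34].

6 memory blocks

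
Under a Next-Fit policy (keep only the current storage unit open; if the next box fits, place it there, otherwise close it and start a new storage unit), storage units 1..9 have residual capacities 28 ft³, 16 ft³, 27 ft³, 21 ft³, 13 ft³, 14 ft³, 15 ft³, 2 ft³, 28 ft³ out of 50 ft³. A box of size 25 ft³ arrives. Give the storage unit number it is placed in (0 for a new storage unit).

9

Next-Fit only looks at storage unit 9, which has 28 ft³ free.
25 ft³ fits there.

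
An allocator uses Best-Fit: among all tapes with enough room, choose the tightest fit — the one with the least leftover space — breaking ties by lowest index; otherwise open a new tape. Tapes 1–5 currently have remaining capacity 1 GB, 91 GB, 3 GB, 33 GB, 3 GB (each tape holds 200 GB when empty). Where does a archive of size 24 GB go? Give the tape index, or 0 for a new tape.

Tapes with room: tape 2 (91 GB), tape 4 (33 GB).
Tightest fit is tape 4 with 33 GB free.

4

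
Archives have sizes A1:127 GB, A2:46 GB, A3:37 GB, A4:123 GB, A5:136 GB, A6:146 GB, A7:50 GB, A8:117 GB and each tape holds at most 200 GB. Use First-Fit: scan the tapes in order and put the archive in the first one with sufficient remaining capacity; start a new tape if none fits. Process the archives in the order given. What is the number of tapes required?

Put A1 (127 GB) in tape 1; 73 GB remain.
Put A2 (46 GB) in tape 1; 27 GB remain.
Put A3 (37 GB) in tape 2; 163 GB remain.
Put A4 (123 GB) in tape 2; 40 GB remain.
Put A5 (136 GB) in tape 3; 64 GB remain.
Put A6 (146 GB) in tape 4; 54 GB remain.
Put A7 (50 GB) in tape 3; 14 GB remain.
Put A8 (117 GB) in tape 5; 83 GB remain.
Final tapes: [127,46] [37,123] [136,50] [146] [117].

5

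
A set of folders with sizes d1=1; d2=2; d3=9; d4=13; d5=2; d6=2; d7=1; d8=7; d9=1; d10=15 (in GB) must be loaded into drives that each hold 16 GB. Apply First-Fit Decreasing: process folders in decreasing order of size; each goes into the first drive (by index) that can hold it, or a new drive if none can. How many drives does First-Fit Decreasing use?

Sorted descending: 15, 13, 9, 7, 2, 2, 2, 1, 1, 1.
drive 1: place 15 GB, 1 GB left
drive 2: place 13 GB, 3 GB left
drive 3: place 9 GB, 7 GB left
drive 3: place 7 GB, 0 GB left
drive 2: place 2 GB, 1 GB left
drive 4: place 2 GB, 14 GB left
drive 4: place 2 GB, 12 GB left
drive 1: place 1 GB, 0 GB left
drive 2: place 1 GB, 0 GB left
drive 4: place 1 GB, 11 GB left

4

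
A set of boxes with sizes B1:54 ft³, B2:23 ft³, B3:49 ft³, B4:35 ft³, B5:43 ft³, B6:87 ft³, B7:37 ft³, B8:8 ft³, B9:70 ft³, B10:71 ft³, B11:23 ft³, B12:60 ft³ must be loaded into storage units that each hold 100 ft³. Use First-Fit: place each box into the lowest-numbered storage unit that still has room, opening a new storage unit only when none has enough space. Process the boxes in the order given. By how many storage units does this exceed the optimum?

First-Fit: [54,23,8] [49,35] [43,37] [87] [70,23] [71] [60] → 7 storage units.
Total size 560 ft³; any packing needs at least ⌈560/100⌉ = 6 storage units.
An optimal packing achieves that bound: [87,8] [71,23] [70,23] [60,37] [54,43] [49,35] → 6 storage units.
Excess: 7 − 6 = 1.

1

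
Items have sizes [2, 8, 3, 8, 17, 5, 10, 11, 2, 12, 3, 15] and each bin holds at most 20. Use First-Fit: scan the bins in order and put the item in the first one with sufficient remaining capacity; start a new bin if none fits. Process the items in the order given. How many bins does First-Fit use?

6 bins

2 → bin 1 (remaining 18)
8 → bin 1 (remaining 10)
3 → bin 1 (remaining 7)
8 → bin 2 (remaining 12)
17 → bin 3 (remaining 3)
5 → bin 1 (remaining 2)
10 → bin 2 (remaining 2)
11 → bin 4 (remaining 9)
2 → bin 1 (remaining 0)
12 → bin 5 (remaining 8)
3 → bin 3 (remaining 0)
15 → bin 6 (remaining 5)
Final bins: [2,8,3,5,2] [8,10] [17,3] [11] [12] [15].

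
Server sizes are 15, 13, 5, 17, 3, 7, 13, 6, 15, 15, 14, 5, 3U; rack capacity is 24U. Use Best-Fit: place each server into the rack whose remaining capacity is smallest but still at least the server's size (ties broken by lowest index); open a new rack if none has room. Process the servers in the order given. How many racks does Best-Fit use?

7 racks

rack 1: place 15U, 9U left
rack 2: place 13U, 11U left
rack 1: place 5U, 4U left
rack 3: place 17U, 7U left
rack 1: place 3U, 1U left
rack 3: place 7U, 0U left
rack 4: place 13U, 11U left
rack 2: place 6U, 5U left
rack 5: place 15U, 9U left
rack 6: place 15U, 9U left
rack 7: place 14U, 10U left
rack 2: place 5U, 0U left
rack 5: place 3U, 6U left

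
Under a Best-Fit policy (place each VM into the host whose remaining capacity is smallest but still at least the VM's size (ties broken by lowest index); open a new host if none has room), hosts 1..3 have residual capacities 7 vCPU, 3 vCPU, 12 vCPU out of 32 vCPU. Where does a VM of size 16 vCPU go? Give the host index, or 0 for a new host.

No host has ≥ 16 vCPU free, so a new host is opened.

0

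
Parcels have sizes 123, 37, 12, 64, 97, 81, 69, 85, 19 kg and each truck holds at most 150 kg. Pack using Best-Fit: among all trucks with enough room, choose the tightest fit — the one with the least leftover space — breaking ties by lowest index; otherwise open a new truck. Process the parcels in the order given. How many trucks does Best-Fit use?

5

123 kg → truck 1 (remaining 27 kg)
37 kg → truck 2 (remaining 113 kg)
12 kg → truck 1 (remaining 15 kg)
64 kg → truck 2 (remaining 49 kg)
97 kg → truck 3 (remaining 53 kg)
81 kg → truck 4 (remaining 69 kg)
69 kg → truck 4 (remaining 0 kg)
85 kg → truck 5 (remaining 65 kg)
19 kg → truck 2 (remaining 30 kg)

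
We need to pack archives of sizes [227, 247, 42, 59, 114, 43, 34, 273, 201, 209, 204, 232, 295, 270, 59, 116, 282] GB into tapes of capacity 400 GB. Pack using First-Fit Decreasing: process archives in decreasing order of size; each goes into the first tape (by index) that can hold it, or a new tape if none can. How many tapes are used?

Sorted descending: 295, 282, 273, 270, 247, 232, 227, 209, 204, 201, 116, 114, 59, 59, 43, 42, 34.
tape 1: place 295 GB, 105 GB left
tape 2: place 282 GB, 118 GB left
tape 3: place 273 GB, 127 GB left
tape 4: place 270 GB, 130 GB left
tape 5: place 247 GB, 153 GB left
tape 6: place 232 GB, 168 GB left
tape 7: place 227 GB, 173 GB left
tape 8: place 209 GB, 191 GB left
tape 9: place 204 GB, 196 GB left
tape 10: place 201 GB, 199 GB left
tape 2: place 116 GB, 2 GB left
tape 3: place 114 GB, 13 GB left
tape 1: place 59 GB, 46 GB left
tape 4: place 59 GB, 71 GB left
tape 1: place 43 GB, 3 GB left
tape 4: place 42 GB, 29 GB left
tape 5: place 34 GB, 119 GB left

10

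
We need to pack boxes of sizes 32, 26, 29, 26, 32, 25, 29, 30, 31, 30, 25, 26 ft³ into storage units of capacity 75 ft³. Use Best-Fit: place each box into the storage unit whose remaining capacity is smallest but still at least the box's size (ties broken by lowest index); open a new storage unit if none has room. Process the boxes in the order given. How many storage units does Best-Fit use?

Put 32 ft³ in storage unit 1; 43 ft³ remain.
Put 26 ft³ in storage unit 1; 17 ft³ remain.
Put 29 ft³ in storage unit 2; 46 ft³ remain.
Put 26 ft³ in storage unit 2; 20 ft³ remain.
Put 32 ft³ in storage unit 3; 43 ft³ remain.
Put 25 ft³ in storage unit 3; 18 ft³ remain.
Put 29 ft³ in storage unit 4; 46 ft³ remain.
Put 30 ft³ in storage unit 4; 16 ft³ remain.
Put 31 ft³ in storage unit 5; 44 ft³ remain.
Put 30 ft³ in storage unit 5; 14 ft³ remain.
Put 25 ft³ in storage unit 6; 50 ft³ remain.
Put 26 ft³ in storage unit 6; 24 ft³ remain.
Final storage units: [32,26] [29,26] [32,25] [29,30] [31,30] [25,26].

6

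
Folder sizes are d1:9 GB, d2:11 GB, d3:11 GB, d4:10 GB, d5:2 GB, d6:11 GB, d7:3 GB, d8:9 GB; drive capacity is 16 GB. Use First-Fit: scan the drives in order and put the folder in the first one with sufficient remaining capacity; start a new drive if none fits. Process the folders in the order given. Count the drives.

6

Put d1 (9 GB) in drive 1; 7 GB remain.
Put d2 (11 GB) in drive 2; 5 GB remain.
Put d3 (11 GB) in drive 3; 5 GB remain.
Put d4 (10 GB) in drive 4; 6 GB remain.
Put d5 (2 GB) in drive 1; 5 GB remain.
Put d6 (11 GB) in drive 5; 5 GB remain.
Put d7 (3 GB) in drive 1; 2 GB remain.
Put d8 (9 GB) in drive 6; 7 GB remain.
Final drives: [9,2,3] [11] [11] [10] [11] [9].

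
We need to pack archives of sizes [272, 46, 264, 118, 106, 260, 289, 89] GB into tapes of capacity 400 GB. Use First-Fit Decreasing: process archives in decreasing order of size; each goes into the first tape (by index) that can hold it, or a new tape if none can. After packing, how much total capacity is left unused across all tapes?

Sorted descending: 289, 272, 264, 260, 118, 106, 89, 46.
289 GB → tape 1 (remaining 111 GB)
272 GB → tape 2 (remaining 128 GB)
264 GB → tape 3 (remaining 136 GB)
260 GB → tape 4 (remaining 140 GB)
118 GB → tape 2 (remaining 10 GB)
106 GB → tape 1 (remaining 5 GB)
89 GB → tape 3 (remaining 47 GB)
46 GB → tape 3 (remaining 1 GB)
4 tapes × 400 GB = 1600 GB; used 1444 GB; unused 156 GB.

156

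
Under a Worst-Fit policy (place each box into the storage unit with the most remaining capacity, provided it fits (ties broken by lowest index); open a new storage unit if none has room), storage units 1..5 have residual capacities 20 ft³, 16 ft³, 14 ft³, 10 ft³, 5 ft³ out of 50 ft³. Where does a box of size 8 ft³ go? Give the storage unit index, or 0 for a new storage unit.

Storage units with room: storage unit 1 (20 ft³), storage unit 2 (16 ft³), storage unit 3 (14 ft³), storage unit 4 (10 ft³).
Most room is storage unit 1 with 20 ft³ free.

1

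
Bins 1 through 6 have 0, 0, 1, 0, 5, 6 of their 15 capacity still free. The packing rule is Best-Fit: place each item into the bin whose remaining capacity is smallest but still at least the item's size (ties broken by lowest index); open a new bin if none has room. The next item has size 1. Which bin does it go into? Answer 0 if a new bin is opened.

Bins with room: bin 3 (1), bin 5 (5), bin 6 (6).
Tightest fit is bin 3 with 1 free.

3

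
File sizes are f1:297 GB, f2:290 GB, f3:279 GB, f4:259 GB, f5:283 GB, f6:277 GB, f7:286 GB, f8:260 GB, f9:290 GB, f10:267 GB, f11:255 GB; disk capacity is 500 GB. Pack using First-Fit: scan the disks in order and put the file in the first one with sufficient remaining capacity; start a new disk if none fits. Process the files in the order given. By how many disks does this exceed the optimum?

0

First-Fit: [297] [290] [279] [259] [283] [277] [286] [260] [290] [267] [255] → 11 disks.
11 files exceed 250 GB (half the capacity), and no two of those can share a disk, so at least 11 disks are needed.
So 11 is already optimal.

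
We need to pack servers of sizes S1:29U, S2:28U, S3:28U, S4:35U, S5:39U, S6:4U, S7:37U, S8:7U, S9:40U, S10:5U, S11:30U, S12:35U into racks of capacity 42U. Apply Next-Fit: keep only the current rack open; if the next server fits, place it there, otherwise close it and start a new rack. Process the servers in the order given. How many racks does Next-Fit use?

10

Put S1 (29U) in rack 1; 13U remain.
Put S2 (28U) in rack 2; 14U remain.
Put S3 (28U) in rack 3; 14U remain.
Put S4 (35U) in rack 4; 7U remain.
Put S5 (39U) in rack 5; 3U remain.
Put S6 (4U) in rack 6; 38U remain.
Put S7 (37U) in rack 6; 1U remain.
Put S8 (7U) in rack 7; 35U remain.
Put S9 (40U) in rack 8; 2U remain.
Put S10 (5U) in rack 9; 37U remain.
Put S11 (30U) in rack 9; 7U remain.
Put S12 (35U) in rack 10; 7U remain.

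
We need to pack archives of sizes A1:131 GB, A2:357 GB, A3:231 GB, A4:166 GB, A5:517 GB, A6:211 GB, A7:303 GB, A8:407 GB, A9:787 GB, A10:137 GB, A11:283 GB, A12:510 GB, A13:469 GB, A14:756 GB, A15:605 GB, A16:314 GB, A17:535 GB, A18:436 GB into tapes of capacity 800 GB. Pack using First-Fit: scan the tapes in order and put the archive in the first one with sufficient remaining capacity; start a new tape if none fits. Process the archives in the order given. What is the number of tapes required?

tape 1: place A1 (131 GB), 669 GB left
tape 1: place A2 (357 GB), 312 GB left
tape 1: place A3 (231 GB), 81 GB left
tape 2: place A4 (166 GB), 634 GB left
tape 2: place A5 (517 GB), 117 GB left
tape 3: place A6 (211 GB), 589 GB left
tape 3: place A7 (303 GB), 286 GB left
tape 4: place A8 (407 GB), 393 GB left
tape 5: place A9 (787 GB), 13 GB left
tape 3: place A10 (137 GB), 149 GB left
tape 4: place A11 (283 GB), 110 GB left
tape 6: place A12 (510 GB), 290 GB left
tape 7: place A13 (469 GB), 331 GB left
tape 8: place A14 (756 GB), 44 GB left
tape 9: place A15 (605 GB), 195 GB left
tape 7: place A16 (314 GB), 17 GB left
tape 10: place A17 (535 GB), 265 GB left
tape 11: place A18 (436 GB), 364 GB left

11 tapes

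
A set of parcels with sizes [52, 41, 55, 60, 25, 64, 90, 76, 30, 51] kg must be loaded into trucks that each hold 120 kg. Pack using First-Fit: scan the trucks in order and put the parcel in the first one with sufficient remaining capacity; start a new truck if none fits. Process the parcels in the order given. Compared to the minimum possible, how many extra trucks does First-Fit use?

1

First-Fit: [52,41,25] [55,60] [64,30] [90] [76] [51] → 6 trucks.
Total size 544 kg; any packing needs at least ⌈544/120⌉ = 5 trucks.
An optimal packing achieves that bound: [90,30] [76,41] [64,55] [60,52] [51,25] → 5 trucks.
Excess: 6 − 5 = 1.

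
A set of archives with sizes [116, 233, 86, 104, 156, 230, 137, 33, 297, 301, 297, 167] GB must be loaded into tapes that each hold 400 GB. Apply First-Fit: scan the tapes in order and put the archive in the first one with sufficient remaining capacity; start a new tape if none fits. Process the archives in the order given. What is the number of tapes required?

Put 116 GB in tape 1; 284 GB remain.
Put 233 GB in tape 1; 51 GB remain.
Put 86 GB in tape 2; 314 GB remain.
Put 104 GB in tape 2; 210 GB remain.
Put 156 GB in tape 2; 54 GB remain.
Put 230 GB in tape 3; 170 GB remain.
Put 137 GB in tape 3; 33 GB remain.
Put 33 GB in tape 1; 18 GB remain.
Put 297 GB in tape 4; 103 GB remain.
Put 301 GB in tape 5; 99 GB remain.
Put 297 GB in tape 6; 103 GB remain.
Put 167 GB in tape 7; 233 GB remain.

7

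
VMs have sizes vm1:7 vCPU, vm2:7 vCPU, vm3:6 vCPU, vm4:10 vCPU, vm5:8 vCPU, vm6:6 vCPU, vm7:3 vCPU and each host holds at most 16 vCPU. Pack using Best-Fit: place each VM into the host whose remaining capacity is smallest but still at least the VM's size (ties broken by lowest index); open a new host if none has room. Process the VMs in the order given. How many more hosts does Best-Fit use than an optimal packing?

1

Best-Fit: [7,7] [6,10] [8,6] [3] → 4 hosts.
Total size 47 vCPU; any packing needs at least ⌈47/16⌉ = 3 hosts.
An optimal packing achieves that bound: [10,6] [8,7] [7,6,3] → 3 hosts.
Excess: 4 − 3 = 1.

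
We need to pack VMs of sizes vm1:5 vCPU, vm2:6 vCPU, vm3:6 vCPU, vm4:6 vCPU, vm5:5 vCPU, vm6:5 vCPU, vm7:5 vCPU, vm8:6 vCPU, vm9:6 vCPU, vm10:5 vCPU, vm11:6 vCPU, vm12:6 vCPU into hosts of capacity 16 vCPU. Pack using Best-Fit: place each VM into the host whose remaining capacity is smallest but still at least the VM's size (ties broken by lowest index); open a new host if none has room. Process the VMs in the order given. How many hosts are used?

host 1: place vm1 (5 vCPU), 11 vCPU left
host 1: place vm2 (6 vCPU), 5 vCPU left
host 2: place vm3 (6 vCPU), 10 vCPU left
host 2: place vm4 (6 vCPU), 4 vCPU left
host 1: place vm5 (5 vCPU), 0 vCPU left
host 3: place vm6 (5 vCPU), 11 vCPU left
host 3: place vm7 (5 vCPU), 6 vCPU left
host 3: place vm8 (6 vCPU), 0 vCPU left
host 4: place vm9 (6 vCPU), 10 vCPU left
host 4: place vm10 (5 vCPU), 5 vCPU left
host 5: place vm11 (6 vCPU), 10 vCPU left
host 5: place vm12 (6 vCPU), 4 vCPU left
Final hosts: [5,6,5] [6,6] [5,5,6] [6,5] [6,6].

5 hosts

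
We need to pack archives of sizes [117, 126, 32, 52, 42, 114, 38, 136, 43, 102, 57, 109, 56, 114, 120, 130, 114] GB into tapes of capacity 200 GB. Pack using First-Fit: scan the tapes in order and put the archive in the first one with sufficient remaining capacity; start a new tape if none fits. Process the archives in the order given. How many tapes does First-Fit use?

Put 117 GB in tape 1; 83 GB remain.
Put 126 GB in tape 2; 74 GB remain.
Put 32 GB in tape 1; 51 GB remain.
Put 52 GB in tape 2; 22 GB remain.
Put 42 GB in tape 1; 9 GB remain.
Put 114 GB in tape 3; 86 GB remain.
Put 38 GB in tape 3; 48 GB remain.
Put 136 GB in tape 4; 64 GB remain.
Put 43 GB in tape 3; 5 GB remain.
Put 102 GB in tape 5; 98 GB remain.
Put 57 GB in tape 4; 7 GB remain.
Put 109 GB in tape 6; 91 GB remain.
Put 56 GB in tape 5; 42 GB remain.
Put 114 GB in tape 7; 86 GB remain.
Put 120 GB in tape 8; 80 GB remain.
Put 130 GB in tape 9; 70 GB remain.
Put 114 GB in tape 10; 86 GB remain.

10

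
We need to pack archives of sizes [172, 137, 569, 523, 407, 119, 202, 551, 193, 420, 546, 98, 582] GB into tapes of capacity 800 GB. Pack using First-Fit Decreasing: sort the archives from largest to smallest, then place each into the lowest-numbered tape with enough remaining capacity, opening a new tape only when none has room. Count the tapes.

7

Sorted descending: 582, 569, 551, 546, 523, 420, 407, 202, 193, 172, 137, 119, 98.
582 GB → tape 1 (remaining 218 GB)
569 GB → tape 2 (remaining 231 GB)
551 GB → tape 3 (remaining 249 GB)
546 GB → tape 4 (remaining 254 GB)
523 GB → tape 5 (remaining 277 GB)
420 GB → tape 6 (remaining 380 GB)
407 GB → tape 7 (remaining 393 GB)
202 GB → tape 1 (remaining 16 GB)
193 GB → tape 2 (remaining 38 GB)
172 GB → tape 3 (remaining 77 GB)
137 GB → tape 4 (remaining 117 GB)
119 GB → tape 5 (remaining 158 GB)
98 GB → tape 4 (remaining 19 GB)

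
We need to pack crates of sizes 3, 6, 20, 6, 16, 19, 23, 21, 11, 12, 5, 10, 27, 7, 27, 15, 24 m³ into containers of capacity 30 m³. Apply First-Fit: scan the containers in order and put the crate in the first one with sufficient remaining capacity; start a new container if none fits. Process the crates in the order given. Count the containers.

10 containers

3 m³ → container 1 (remaining 27 m³)
6 m³ → container 1 (remaining 21 m³)
20 m³ → container 1 (remaining 1 m³)
6 m³ → container 2 (remaining 24 m³)
16 m³ → container 2 (remaining 8 m³)
19 m³ → container 3 (remaining 11 m³)
23 m³ → container 4 (remaining 7 m³)
21 m³ → container 5 (remaining 9 m³)
11 m³ → container 3 (remaining 0 m³)
12 m³ → container 6 (remaining 18 m³)
5 m³ → container 2 (remaining 3 m³)
10 m³ → container 6 (remaining 8 m³)
27 m³ → container 7 (remaining 3 m³)
7 m³ → container 4 (remaining 0 m³)
27 m³ → container 8 (remaining 3 m³)
15 m³ → container 9 (remaining 15 m³)
24 m³ → container 10 (remaining 6 m³)
Final containers: [3,6,20] [6,16,5] [19,11] [23,7] [21] [12,10] [27] [27] [15] [24].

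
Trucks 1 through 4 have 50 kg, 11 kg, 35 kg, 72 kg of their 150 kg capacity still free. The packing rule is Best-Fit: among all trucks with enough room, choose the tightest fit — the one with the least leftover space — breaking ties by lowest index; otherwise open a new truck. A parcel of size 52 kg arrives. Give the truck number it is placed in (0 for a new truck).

4

Trucks with room: truck 4 (72 kg).
Tightest fit is truck 4 with 72 kg free.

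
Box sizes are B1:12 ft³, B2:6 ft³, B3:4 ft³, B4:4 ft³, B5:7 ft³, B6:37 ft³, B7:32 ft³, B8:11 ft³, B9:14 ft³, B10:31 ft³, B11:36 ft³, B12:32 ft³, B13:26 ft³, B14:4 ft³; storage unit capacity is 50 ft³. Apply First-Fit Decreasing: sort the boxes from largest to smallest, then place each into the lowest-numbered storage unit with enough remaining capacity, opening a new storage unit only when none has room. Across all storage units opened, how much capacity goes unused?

Sorted descending: 37, 36, 32, 32, 31, 26, 14, 12, 11, 7, 6, 4, 4, 4.
Put 37 ft³ in storage unit 1; 13 ft³ remain.
Put 36 ft³ in storage unit 2; 14 ft³ remain.
Put 32 ft³ in storage unit 3; 18 ft³ remain.
Put 32 ft³ in storage unit 4; 18 ft³ remain.
Put 31 ft³ in storage unit 5; 19 ft³ remain.
Put 26 ft³ in storage unit 6; 24 ft³ remain.
Put 14 ft³ in storage unit 2; 0 ft³ remain.
Put 12 ft³ in storage unit 1; 1 ft³ remain.
Put 11 ft³ in storage unit 3; 7 ft³ remain.
Put 7 ft³ in storage unit 3; 0 ft³ remain.
Put 6 ft³ in storage unit 4; 12 ft³ remain.
Put 4 ft³ in storage unit 4; 8 ft³ remain.
Put 4 ft³ in storage unit 4; 4 ft³ remain.
Put 4 ft³ in storage unit 4; 0 ft³ remain.
6 storage units × 50 ft³ = 300 ft³; used 256 ft³; unused 44 ft³.

44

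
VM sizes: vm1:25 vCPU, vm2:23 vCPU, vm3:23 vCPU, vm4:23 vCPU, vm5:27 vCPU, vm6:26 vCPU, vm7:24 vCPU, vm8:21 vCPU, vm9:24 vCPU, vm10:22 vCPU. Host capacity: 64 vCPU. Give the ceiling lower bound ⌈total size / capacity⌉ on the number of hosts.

4

Total size = 25 + 23 + 23 + 23 + 27 + 26 + 24 + 21 + 24 + 22 = 238 vCPU.
⌈238 / 64⌉ = 4.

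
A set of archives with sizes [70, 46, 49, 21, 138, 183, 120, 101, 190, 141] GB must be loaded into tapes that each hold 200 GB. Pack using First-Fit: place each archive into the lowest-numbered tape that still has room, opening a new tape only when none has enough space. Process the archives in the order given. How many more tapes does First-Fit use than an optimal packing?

First-Fit: [70,46,49,21] [138] [183] [120] [101] [190] [141] → 7 tapes.
Total size 1059 GB; any packing needs at least ⌈1059/200⌉ = 6 tapes.
An optimal packing achieves that bound: [190] [183] [141,49] [138,46] [120,70] [101,21] → 6 tapes.
Excess: 7 − 6 = 1.

1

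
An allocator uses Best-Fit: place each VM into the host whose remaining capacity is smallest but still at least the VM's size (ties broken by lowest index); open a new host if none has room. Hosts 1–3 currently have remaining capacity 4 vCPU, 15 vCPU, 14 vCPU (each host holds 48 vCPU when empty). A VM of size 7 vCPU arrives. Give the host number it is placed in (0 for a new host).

Hosts with room: host 2 (15 vCPU), host 3 (14 vCPU).
Tightest fit is host 3 with 14 vCPU free.

3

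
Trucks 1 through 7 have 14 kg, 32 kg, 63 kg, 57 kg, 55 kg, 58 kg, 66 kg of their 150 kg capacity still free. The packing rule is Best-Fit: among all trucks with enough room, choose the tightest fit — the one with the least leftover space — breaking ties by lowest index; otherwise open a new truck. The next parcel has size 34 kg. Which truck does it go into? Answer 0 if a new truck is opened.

5

Trucks with room: truck 3 (63 kg), truck 4 (57 kg), truck 5 (55 kg), truck 6 (58 kg), truck 7 (66 kg).
Tightest fit is truck 5 with 55 kg free.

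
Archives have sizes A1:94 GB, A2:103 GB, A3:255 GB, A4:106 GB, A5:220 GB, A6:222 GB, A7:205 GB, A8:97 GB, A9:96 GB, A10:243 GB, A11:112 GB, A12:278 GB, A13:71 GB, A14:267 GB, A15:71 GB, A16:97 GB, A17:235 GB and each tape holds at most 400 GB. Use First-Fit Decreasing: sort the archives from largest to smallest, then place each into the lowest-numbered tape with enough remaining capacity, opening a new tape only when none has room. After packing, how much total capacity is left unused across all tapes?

428

Sorted descending: 278, 267, 255, 243, 235, 222, 220, 205, 112, 106, 103, 97, 97, 96, 94, 71, 71.
tape 1: place 278 GB, 122 GB left
tape 2: place 267 GB, 133 GB left
tape 3: place 255 GB, 145 GB left
tape 4: place 243 GB, 157 GB left
tape 5: place 235 GB, 165 GB left
tape 6: place 222 GB, 178 GB left
tape 7: place 220 GB, 180 GB left
tape 8: place 205 GB, 195 GB left
tape 1: place 112 GB, 10 GB left
tape 2: place 106 GB, 27 GB left
tape 3: place 103 GB, 42 GB left
tape 4: place 97 GB, 60 GB left
tape 5: place 97 GB, 68 GB left
tape 6: place 96 GB, 82 GB left
tape 7: place 94 GB, 86 GB left
tape 6: place 71 GB, 11 GB left
tape 7: place 71 GB, 15 GB left
8 tapes × 400 GB = 3200 GB; used 2772 GB; unused 428 GB.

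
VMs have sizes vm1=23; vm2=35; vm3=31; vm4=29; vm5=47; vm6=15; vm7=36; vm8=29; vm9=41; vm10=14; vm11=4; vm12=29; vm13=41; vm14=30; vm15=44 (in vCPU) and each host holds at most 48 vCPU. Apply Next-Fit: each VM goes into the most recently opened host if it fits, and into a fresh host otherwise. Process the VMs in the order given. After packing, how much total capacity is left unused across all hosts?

host 1: place vm1 (23 vCPU), 25 vCPU left
host 2: place vm2 (35 vCPU), 13 vCPU left
host 3: place vm3 (31 vCPU), 17 vCPU left
host 4: place vm4 (29 vCPU), 19 vCPU left
host 5: place vm5 (47 vCPU), 1 vCPU left
host 6: place vm6 (15 vCPU), 33 vCPU left
host 7: place vm7 (36 vCPU), 12 vCPU left
host 8: place vm8 (29 vCPU), 19 vCPU left
host 9: place vm9 (41 vCPU), 7 vCPU left
host 10: place vm10 (14 vCPU), 34 vCPU left
host 10: place vm11 (4 vCPU), 30 vCPU left
host 10: place vm12 (29 vCPU), 1 vCPU left
host 11: place vm13 (41 vCPU), 7 vCPU left
host 12: place vm14 (30 vCPU), 18 vCPU left
host 13: place vm15 (44 vCPU), 4 vCPU left
13 hosts × 48 vCPU = 624 vCPU; used 448 vCPU; unused 176 vCPU.

176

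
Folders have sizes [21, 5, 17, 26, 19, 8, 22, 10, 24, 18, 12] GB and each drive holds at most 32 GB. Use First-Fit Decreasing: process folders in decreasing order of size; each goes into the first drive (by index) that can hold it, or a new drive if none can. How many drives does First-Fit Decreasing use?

Sorted descending: 26, 24, 22, 21, 19, 18, 17, 12, 10, 8, 5.
Put 26 GB in drive 1; 6 GB remain.
Put 24 GB in drive 2; 8 GB remain.
Put 22 GB in drive 3; 10 GB remain.
Put 21 GB in drive 4; 11 GB remain.
Put 19 GB in drive 5; 13 GB remain.
Put 18 GB in drive 6; 14 GB remain.
Put 17 GB in drive 7; 15 GB remain.
Put 12 GB in drive 5; 1 GB remain.
Put 10 GB in drive 3; 0 GB remain.
Put 8 GB in drive 2; 0 GB remain.
Put 5 GB in drive 1; 1 GB remain.

7 drives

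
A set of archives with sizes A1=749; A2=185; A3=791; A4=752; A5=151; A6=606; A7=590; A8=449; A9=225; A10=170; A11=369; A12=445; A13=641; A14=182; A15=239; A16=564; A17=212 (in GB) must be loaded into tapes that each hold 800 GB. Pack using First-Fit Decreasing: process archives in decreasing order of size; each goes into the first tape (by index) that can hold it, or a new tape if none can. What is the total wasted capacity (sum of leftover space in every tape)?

680

Sorted descending: 791, 752, 749, 641, 606, 590, 564, 449, 445, 369, 239, 225, 212, 185, 182, 170, 151.
791 GB → tape 1 (remaining 9 GB)
752 GB → tape 2 (remaining 48 GB)
749 GB → tape 3 (remaining 51 GB)
641 GB → tape 4 (remaining 159 GB)
606 GB → tape 5 (remaining 194 GB)
590 GB → tape 6 (remaining 210 GB)
564 GB → tape 7 (remaining 236 GB)
449 GB → tape 8 (remaining 351 GB)
445 GB → tape 9 (remaining 355 GB)
369 GB → tape 10 (remaining 431 GB)
239 GB → tape 8 (remaining 112 GB)
225 GB → tape 7 (remaining 11 GB)
212 GB → tape 9 (remaining 143 GB)
185 GB → tape 5 (remaining 9 GB)
182 GB → tape 6 (remaining 28 GB)
170 GB → tape 10 (remaining 261 GB)
151 GB → tape 4 (remaining 8 GB)
10 tapes × 800 GB = 8000 GB; used 7320 GB; unused 680 GB.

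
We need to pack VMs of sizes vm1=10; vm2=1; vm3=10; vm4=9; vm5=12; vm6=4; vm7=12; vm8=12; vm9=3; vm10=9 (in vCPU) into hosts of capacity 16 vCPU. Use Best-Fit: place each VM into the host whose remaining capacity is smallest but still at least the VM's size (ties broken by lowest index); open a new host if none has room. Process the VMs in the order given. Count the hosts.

host 1: place vm1 (10 vCPU), 6 vCPU left
host 1: place vm2 (1 vCPU), 5 vCPU left
host 2: place vm3 (10 vCPU), 6 vCPU left
host 3: place vm4 (9 vCPU), 7 vCPU left
host 4: place vm5 (12 vCPU), 4 vCPU left
host 4: place vm6 (4 vCPU), 0 vCPU left
host 5: place vm7 (12 vCPU), 4 vCPU left
host 6: place vm8 (12 vCPU), 4 vCPU left
host 5: place vm9 (3 vCPU), 1 vCPU left
host 7: place vm10 (9 vCPU), 7 vCPU left

7 hosts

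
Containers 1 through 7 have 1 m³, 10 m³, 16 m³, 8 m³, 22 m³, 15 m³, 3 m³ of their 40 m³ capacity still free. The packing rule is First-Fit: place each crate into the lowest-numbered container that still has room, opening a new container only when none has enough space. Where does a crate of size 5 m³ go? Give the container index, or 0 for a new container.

2

Containers with room: container 2 (10 m³), container 3 (16 m³), container 4 (8 m³), container 5 (22 m³), container 6 (15 m³).
The first with room is container 2.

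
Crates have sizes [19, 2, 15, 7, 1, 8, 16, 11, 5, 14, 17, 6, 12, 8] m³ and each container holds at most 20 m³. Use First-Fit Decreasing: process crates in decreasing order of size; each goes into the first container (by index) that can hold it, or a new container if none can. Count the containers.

Sorted descending: 19, 17, 16, 15, 14, 12, 11, 8, 8, 7, 6, 5, 2, 1.
Put 19 m³ in container 1; 1 m³ remain.
Put 17 m³ in container 2; 3 m³ remain.
Put 16 m³ in container 3; 4 m³ remain.
Put 15 m³ in container 4; 5 m³ remain.
Put 14 m³ in container 5; 6 m³ remain.
Put 12 m³ in container 6; 8 m³ remain.
Put 11 m³ in container 7; 9 m³ remain.
Put 8 m³ in container 6; 0 m³ remain.
Put 8 m³ in container 7; 1 m³ remain.
Put 7 m³ in container 8; 13 m³ remain.
Put 6 m³ in container 5; 0 m³ remain.
Put 5 m³ in container 4; 0 m³ remain.
Put 2 m³ in container 2; 1 m³ remain.
Put 1 m³ in container 1; 0 m³ remain.
Final containers: [19,1] [17,2] [16] [15,5] [14,6] [12,8] [11,8] [7].

8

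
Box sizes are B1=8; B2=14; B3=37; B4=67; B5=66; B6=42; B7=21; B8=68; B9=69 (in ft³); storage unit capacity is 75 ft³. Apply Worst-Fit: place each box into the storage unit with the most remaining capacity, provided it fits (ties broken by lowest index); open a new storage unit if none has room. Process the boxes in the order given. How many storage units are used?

Put B1 (8 ft³) in storage unit 1; 67 ft³ remain.
Put B2 (14 ft³) in storage unit 1; 53 ft³ remain.
Put B3 (37 ft³) in storage unit 1; 16 ft³ remain.
Put B4 (67 ft³) in storage unit 2; 8 ft³ remain.
Put B5 (66 ft³) in storage unit 3; 9 ft³ remain.
Put B6 (42 ft³) in storage unit 4; 33 ft³ remain.
Put B7 (21 ft³) in storage unit 4; 12 ft³ remain.
Put B8 (68 ft³) in storage unit 5; 7 ft³ remain.
Put B9 (69 ft³) in storage unit 6; 6 ft³ remain.
Final storage units: [8,14,37] [67] [66] [42,21] [68] [69].

6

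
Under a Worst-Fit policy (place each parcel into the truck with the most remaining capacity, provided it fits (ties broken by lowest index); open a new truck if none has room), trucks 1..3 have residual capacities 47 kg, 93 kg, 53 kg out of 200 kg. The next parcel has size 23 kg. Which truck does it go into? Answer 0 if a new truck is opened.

Trucks with room: truck 1 (47 kg), truck 2 (93 kg), truck 3 (53 kg).
Most room is truck 2 with 93 kg free.

2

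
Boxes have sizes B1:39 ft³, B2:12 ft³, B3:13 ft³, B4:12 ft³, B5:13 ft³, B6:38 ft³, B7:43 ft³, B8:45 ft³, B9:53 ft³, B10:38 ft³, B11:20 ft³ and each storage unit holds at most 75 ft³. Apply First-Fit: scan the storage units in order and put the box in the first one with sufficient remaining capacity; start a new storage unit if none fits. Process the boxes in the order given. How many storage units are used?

storage unit 1: place B1 (39 ft³), 36 ft³ left
storage unit 1: place B2 (12 ft³), 24 ft³ left
storage unit 1: place B3 (13 ft³), 11 ft³ left
storage unit 2: place B4 (12 ft³), 63 ft³ left
storage unit 2: place B5 (13 ft³), 50 ft³ left
storage unit 2: place B6 (38 ft³), 12 ft³ left
storage unit 3: place B7 (43 ft³), 32 ft³ left
storage unit 4: place B8 (45 ft³), 30 ft³ left
storage unit 5: place B9 (53 ft³), 22 ft³ left
storage unit 6: place B10 (38 ft³), 37 ft³ left
storage unit 3: place B11 (20 ft³), 12 ft³ left
Final storage units: [39,12,13] [12,13,38] [43,20] [45] [53] [38].

6 storage units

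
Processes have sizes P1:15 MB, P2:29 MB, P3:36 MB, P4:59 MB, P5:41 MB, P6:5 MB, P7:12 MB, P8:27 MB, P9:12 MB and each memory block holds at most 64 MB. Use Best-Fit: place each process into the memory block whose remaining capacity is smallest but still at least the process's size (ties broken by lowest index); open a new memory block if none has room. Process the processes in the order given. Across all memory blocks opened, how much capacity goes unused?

20

Put P1 (15 MB) in memory block 1; 49 MB remain.
Put P2 (29 MB) in memory block 1; 20 MB remain.
Put P3 (36 MB) in memory block 2; 28 MB remain.
Put P4 (59 MB) in memory block 3; 5 MB remain.
Put P5 (41 MB) in memory block 4; 23 MB remain.
Put P6 (5 MB) in memory block 3; 0 MB remain.
Put P7 (12 MB) in memory block 1; 8 MB remain.
Put P8 (27 MB) in memory block 2; 1 MB remain.
Put P9 (12 MB) in memory block 4; 11 MB remain.
4 memory blocks × 64 MB = 256 MB; used 236 MB; unused 20 MB.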